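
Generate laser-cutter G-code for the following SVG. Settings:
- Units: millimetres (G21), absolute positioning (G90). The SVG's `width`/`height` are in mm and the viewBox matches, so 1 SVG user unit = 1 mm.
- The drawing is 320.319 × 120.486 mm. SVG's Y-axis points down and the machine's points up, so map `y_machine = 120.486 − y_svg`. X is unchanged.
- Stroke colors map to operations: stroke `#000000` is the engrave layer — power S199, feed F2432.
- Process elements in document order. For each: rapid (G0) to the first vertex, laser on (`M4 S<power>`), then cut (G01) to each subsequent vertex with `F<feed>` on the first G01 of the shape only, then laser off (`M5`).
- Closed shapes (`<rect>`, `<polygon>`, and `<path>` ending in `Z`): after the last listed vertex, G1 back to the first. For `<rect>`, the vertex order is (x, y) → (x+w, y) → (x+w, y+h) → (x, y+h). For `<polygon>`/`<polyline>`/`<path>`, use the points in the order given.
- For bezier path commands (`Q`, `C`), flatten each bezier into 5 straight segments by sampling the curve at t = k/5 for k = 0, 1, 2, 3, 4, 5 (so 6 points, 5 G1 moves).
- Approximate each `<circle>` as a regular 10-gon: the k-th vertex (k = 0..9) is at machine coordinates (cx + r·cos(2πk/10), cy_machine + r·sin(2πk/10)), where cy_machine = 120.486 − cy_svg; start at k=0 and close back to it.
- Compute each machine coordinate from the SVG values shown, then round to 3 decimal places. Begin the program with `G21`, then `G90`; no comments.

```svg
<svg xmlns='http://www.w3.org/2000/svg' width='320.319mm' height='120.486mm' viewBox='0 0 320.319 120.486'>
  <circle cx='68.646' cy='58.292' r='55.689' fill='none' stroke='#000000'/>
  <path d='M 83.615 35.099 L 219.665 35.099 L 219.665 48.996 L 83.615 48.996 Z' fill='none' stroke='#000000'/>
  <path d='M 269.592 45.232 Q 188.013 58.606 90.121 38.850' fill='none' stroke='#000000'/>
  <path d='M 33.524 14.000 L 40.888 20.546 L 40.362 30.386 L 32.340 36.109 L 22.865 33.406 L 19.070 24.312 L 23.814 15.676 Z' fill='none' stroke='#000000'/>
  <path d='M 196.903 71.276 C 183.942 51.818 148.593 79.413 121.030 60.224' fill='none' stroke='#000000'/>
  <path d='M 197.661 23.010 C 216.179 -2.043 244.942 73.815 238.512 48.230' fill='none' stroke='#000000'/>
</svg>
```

G21
G90
G0 X124.335 Y62.194
M4 S199
G01 X113.699 Y94.927 F2432
G01 X85.855 Y115.157
G01 X51.437 Y115.157
G01 X23.593 Y94.927
G01 X12.957 Y62.194
G01 X23.593 Y29.461
G01 X51.437 Y9.231
G01 X85.855 Y9.231
G01 X113.699 Y29.461
G01 X124.335 Y62.194
M5
G0 X83.615 Y85.387
M4 S199
G01 X219.665 Y85.387 F2432
G01 X219.665 Y71.490
G01 X83.615 Y71.490
G01 X83.615 Y85.387
M5
G0 X269.592 Y75.254
M4 S199
G01 X236.308 Y71.230 F2432
G01 X201.719 Y69.856
G01 X165.825 Y71.132
G01 X128.625 Y75.059
G01 X90.121 Y81.636
M5
G0 X33.524 Y106.486
M4 S199
G01 X40.888 Y99.940 F2432
G01 X40.362 Y90.100
G01 X32.340 Y84.377
G01 X22.865 Y87.080
G01 X19.070 Y96.174
G01 X23.814 Y104.810
G01 X33.524 Y106.486
M5
G0 X196.903 Y49.210
M4 S199
G01 X186.681 Y55.989 F2432
G01 X172.535 Y55.980
G01 X155.912 Y53.686
G01 X138.261 Y53.612
G01 X121.030 Y60.262
M5
G0 X197.661 Y97.476
M4 S199
G01 X209.638 Y102.017 F2432
G01 X221.892 Y92.053
G01 X232.243 Y77.296
G01 X238.510 Y67.459
G01 X238.512 Y72.256
M5

Since the viewBox matches the mm dimensions, user units are millimetres directly. The only transform is the Y-flip y_m = 120.486 − y_svg.

Shape 1 is a circle drawn with `<circle>`. Its stroke #000000 means engrave at S199, F2432. After flipping Y the toolpath is (124.335,62.194) → (113.699,94.927) → (85.855,115.157) → (51.437,115.157) → (23.593,94.927) → (12.957,62.194) → (23.593,29.461) → (51.437,9.231) → (85.855,9.231) → (113.699,29.461) → (124.335,62.194), returning to the start.

Shape 2 is a rectangle drawn with `<path>`. Its stroke #000000 means engrave at S199, F2432. After flipping Y the toolpath is (83.615,85.387) → (219.665,85.387) → (219.665,71.490) → (83.615,71.490) → (83.615,85.387), returning to the start.

Shape 3 is a quadratic bezier drawn with `<path>`. Its stroke #000000 means engrave at S199, F2432. After flipping Y the toolpath is (269.592,75.254) → (236.308,71.230) → (201.719,69.856) → (165.825,71.132) → (128.625,75.059) → (90.121,81.636).

Shape 4 is a regular polygon drawn with `<path>`. Its stroke #000000 means engrave at S199, F2432. After flipping Y the toolpath is (33.524,106.486) → (40.888,99.940) → (40.362,90.100) → (32.340,84.377) → (22.865,87.080) → (19.070,96.174) → (23.814,104.810) → (33.524,106.486), returning to the start.

Shape 5 is a cubic bezier drawn with `<path>`. Its stroke #000000 means engrave at S199, F2432. After flipping Y the toolpath is (196.903,49.210) → (186.681,55.989) → (172.535,55.980) → (155.912,53.686) → (138.261,53.612) → (121.030,60.262).

Shape 6 is a cubic bezier drawn with `<path>`. Its stroke #000000 means engrave at S199, F2432. After flipping Y the toolpath is (197.661,97.476) → (209.638,102.017) → (221.892,92.053) → (232.243,77.296) → (238.510,67.459) → (238.512,72.256).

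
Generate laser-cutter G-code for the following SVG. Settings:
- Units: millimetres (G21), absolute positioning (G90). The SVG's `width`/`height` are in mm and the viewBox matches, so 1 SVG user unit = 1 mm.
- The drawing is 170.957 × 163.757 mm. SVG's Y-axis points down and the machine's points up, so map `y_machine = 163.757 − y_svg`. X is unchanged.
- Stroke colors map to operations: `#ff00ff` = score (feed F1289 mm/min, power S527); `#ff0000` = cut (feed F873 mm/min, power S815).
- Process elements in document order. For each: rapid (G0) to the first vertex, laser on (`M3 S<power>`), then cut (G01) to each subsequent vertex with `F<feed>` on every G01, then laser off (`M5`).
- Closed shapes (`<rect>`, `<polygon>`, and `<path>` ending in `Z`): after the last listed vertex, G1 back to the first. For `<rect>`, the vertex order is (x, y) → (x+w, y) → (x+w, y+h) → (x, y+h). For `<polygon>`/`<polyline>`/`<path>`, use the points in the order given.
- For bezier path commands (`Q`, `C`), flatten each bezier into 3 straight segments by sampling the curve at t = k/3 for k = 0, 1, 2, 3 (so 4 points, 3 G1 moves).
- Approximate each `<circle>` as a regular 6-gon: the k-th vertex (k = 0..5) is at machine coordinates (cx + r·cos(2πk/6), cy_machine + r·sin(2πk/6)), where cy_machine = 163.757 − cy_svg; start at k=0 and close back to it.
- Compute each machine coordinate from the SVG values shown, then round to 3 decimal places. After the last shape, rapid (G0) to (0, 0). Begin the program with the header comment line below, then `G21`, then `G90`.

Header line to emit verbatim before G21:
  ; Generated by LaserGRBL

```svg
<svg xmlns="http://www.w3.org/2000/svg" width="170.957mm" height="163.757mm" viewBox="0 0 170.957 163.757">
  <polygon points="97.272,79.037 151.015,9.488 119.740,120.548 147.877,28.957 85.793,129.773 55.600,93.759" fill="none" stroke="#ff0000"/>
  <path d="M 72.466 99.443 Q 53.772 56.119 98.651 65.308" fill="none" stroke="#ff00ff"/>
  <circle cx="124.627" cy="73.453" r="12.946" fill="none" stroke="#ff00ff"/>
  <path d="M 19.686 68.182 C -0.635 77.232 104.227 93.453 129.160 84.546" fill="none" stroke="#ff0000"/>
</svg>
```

viewBox `0 0 170.957 163.757` with mm width/height → 1 unit = 1 mm. Flip: y_m = 163.757 − y_svg.

**Shape 1** — `<polygon>` closed polygon, stroke `#ff0000` → cut (S815, F873). Machine vertices: (97.272,84.720) → (151.015,154.269) → (119.740,43.209) → (147.877,134.800) → (85.793,33.984) → (55.600,69.998) → (97.272,84.720). Closed: final G1 returns to the first vertex.

**Shape 2** — `<path>` quadratic bezier, stroke `#ff00ff` → score (S527, F1289). Control points (SVG): P0=(72.466,99.443), P1=(53.772,56.119), P2=(98.651,65.308); sampled at t=k/3. Machine vertices: (72.466,64.314) → (67.067,87.362) → (75.795,98.740) → (98.651,98.449). Open path.

**Shape 3** — `<circle>` circle, stroke `#ff00ff` → score (S527, F1289). Machine vertices: (137.573,90.304) → (131.100,101.516) → (118.154,101.516) → (111.681,90.304) → (118.154,79.092) → (131.100,79.092) → (137.573,90.304). Closed: final G1 returns to the first vertex.

**Shape 4** — `<path>` cubic bezier, stroke `#ff0000` → cut (S815, F873). Control points (SVG): P0=(19.686,68.182), P1=(-0.635,77.232), P2=(104.227,93.453), P3=(129.160,84.546); sampled at t=k/3. Machine vertices: (19.686,95.575) → (33.496,85.331) → (85.181,77.484) → (129.160,79.211). Open path.

; Generated by LaserGRBL
G21
G90
G0 X97.272 Y84.720
M3 S815
G01 X151.015 Y154.269 F873
G01 X119.740 Y43.209 F873
G01 X147.877 Y134.800 F873
G01 X85.793 Y33.984 F873
G01 X55.600 Y69.998 F873
G01 X97.272 Y84.720 F873
M5
G0 X72.466 Y64.314
M3 S527
G01 X67.067 Y87.362 F1289
G01 X75.795 Y98.740 F1289
G01 X98.651 Y98.449 F1289
M5
G0 X137.573 Y90.304
M3 S527
G01 X131.100 Y101.516 F1289
G01 X118.154 Y101.516 F1289
G01 X111.681 Y90.304 F1289
G01 X118.154 Y79.092 F1289
G01 X131.100 Y79.092 F1289
G01 X137.573 Y90.304 F1289
M5
G0 X19.686 Y95.575
M3 S815
G01 X33.496 Y85.331 F873
G01 X85.181 Y77.484 F873
G01 X129.160 Y79.211 F873
M5
G0 X0.000 Y0.000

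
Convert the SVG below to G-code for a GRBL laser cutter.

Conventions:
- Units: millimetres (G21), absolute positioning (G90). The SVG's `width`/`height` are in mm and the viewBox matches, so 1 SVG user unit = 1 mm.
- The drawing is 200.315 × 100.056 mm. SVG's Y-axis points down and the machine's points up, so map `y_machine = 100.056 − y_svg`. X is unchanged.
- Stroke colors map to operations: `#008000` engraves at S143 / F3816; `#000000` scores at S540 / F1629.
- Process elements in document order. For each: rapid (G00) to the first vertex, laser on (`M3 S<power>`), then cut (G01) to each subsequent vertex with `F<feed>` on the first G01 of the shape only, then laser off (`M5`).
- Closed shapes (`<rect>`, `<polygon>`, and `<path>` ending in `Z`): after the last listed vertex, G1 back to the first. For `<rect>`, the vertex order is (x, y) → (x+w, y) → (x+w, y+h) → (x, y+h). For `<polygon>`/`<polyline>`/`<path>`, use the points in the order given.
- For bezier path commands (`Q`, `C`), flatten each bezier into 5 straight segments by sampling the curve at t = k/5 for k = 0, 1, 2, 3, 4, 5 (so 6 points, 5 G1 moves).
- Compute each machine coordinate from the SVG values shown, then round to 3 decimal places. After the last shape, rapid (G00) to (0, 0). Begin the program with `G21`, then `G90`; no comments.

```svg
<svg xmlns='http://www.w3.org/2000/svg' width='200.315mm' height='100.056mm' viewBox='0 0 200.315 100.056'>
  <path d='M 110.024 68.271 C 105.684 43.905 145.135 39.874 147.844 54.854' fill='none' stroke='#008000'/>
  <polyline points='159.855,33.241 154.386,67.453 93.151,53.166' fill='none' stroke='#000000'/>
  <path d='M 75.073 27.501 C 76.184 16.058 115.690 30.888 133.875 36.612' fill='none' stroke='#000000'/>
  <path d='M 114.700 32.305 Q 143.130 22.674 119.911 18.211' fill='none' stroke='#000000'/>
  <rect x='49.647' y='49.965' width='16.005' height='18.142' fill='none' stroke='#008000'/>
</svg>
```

G21
G90
G00 X110.024 Y31.785
M3 S143
G01 X112.031 Y43.975 F3816
G01 X120.682 Y51.348
G01 X132.111 Y53.968
G01 X142.454 Y51.898
G01 X147.844 Y45.202
M5
G00 X159.855 Y66.815
M3 S540
G01 X154.386 Y32.603 F1629
G01 X93.151 Y46.890
M5
G00 X75.073 Y72.555
M3 S540
G01 X79.869 Y76.551 F1629
G01 X91.014 Y75.940
G01 X105.641 Y72.419
G01 X120.883 Y67.688
G01 X133.875 Y63.444
M5
G00 X114.700 Y67.751
M3 S540
G01 X124.006 Y71.397 F1629
G01 X129.180 Y74.629
G01 X130.222 Y77.448
G01 X127.133 Y79.853
G01 X119.911 Y81.845
M5
G00 X49.647 Y50.091
M3 S143
G01 X65.652 Y50.091 F3816
G01 X65.652 Y31.949
G01 X49.647 Y31.949
G01 X49.647 Y50.091
M5
G00 X0.000 Y0.000

viewBox `0 0 200.315 100.056` with mm width/height → 1 unit = 1 mm. Flip: y_m = 100.056 − y_svg.

**Shape 1** — `<path>` cubic bezier, stroke `#008000` → engrave (S143, F3816). Control points (SVG): P0=(110.024,68.271), P1=(105.684,43.905), P2=(145.135,39.874), P3=(147.844,54.854); sampled at t=k/5. Machine vertices: (110.024,31.785) → (112.031,43.975) → (120.682,51.348) → (132.111,53.968) → (142.454,51.898) → (147.844,45.202). Open path.

**Shape 2** — `<polyline>` open polyline, stroke `#000000` → score (S540, F1629). Machine vertices: (159.855,66.815) → (154.386,32.603) → (93.151,46.890). Open path.

**Shape 3** — `<path>` cubic bezier, stroke `#000000` → score (S540, F1629). Control points (SVG): P0=(75.073,27.501), P1=(76.184,16.058), P2=(115.690,30.888), P3=(133.875,36.612); sampled at t=k/5. Machine vertices: (75.073,72.555) → (79.869,76.551) → (91.014,75.940) → (105.641,72.419) → (120.883,67.688) → (133.875,63.444). Open path.

**Shape 4** — `<path>` quadratic bezier, stroke `#000000` → score (S540, F1629). Control points (SVG): P0=(114.700,32.305), P1=(143.130,22.674), P2=(119.911,18.211); sampled at t=k/5. Machine vertices: (114.700,67.751) → (124.006,71.397) → (129.180,74.629) → (130.222,77.448) → (127.133,79.853) → (119.911,81.845). Open path.

**Shape 5** — `<rect>` rectangle, stroke `#008000` → engrave (S143, F3816). Machine vertices: (49.647,50.091) → (65.652,50.091) → (65.652,31.949) → (49.647,31.949) → (49.647,50.091). Closed: final G1 returns to the first vertex.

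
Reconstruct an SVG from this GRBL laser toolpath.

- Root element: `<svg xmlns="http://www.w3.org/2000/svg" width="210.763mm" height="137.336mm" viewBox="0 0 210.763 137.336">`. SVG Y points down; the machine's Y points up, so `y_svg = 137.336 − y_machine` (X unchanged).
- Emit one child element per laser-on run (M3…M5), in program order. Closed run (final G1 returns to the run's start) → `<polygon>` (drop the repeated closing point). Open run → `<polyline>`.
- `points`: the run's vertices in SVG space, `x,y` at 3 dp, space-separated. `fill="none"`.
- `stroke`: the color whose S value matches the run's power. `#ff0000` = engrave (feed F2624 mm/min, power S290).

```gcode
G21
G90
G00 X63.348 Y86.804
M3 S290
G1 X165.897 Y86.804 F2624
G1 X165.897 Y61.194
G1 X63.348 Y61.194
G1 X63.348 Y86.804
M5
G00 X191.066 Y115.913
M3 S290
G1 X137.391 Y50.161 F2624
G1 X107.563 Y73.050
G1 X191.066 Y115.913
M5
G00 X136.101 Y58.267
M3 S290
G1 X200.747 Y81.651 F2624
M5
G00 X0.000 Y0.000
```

y_svg = 137.336 − y_m. Every run uses S290, so all elements get stroke `#ff0000` (engrave).

[1] closed run; points: 63.348,50.532 165.897,50.532 165.897,76.142 63.348,76.142

[2] closed run; points: 191.066,21.423 137.391,87.175 107.563,64.286

[3] open run; points: 136.101,79.069 200.747,55.685

<svg xmlns="http://www.w3.org/2000/svg" width="210.763mm" height="137.336mm" viewBox="0 0 210.763 137.336">
  <polygon points="63.348,50.532 165.897,50.532 165.897,76.142 63.348,76.142" fill="none" stroke="#ff0000"/>
  <polygon points="191.066,21.423 137.391,87.175 107.563,64.286" fill="none" stroke="#ff0000"/>
  <polyline points="136.101,79.069 200.747,55.685" fill="none" stroke="#ff0000"/>
</svg>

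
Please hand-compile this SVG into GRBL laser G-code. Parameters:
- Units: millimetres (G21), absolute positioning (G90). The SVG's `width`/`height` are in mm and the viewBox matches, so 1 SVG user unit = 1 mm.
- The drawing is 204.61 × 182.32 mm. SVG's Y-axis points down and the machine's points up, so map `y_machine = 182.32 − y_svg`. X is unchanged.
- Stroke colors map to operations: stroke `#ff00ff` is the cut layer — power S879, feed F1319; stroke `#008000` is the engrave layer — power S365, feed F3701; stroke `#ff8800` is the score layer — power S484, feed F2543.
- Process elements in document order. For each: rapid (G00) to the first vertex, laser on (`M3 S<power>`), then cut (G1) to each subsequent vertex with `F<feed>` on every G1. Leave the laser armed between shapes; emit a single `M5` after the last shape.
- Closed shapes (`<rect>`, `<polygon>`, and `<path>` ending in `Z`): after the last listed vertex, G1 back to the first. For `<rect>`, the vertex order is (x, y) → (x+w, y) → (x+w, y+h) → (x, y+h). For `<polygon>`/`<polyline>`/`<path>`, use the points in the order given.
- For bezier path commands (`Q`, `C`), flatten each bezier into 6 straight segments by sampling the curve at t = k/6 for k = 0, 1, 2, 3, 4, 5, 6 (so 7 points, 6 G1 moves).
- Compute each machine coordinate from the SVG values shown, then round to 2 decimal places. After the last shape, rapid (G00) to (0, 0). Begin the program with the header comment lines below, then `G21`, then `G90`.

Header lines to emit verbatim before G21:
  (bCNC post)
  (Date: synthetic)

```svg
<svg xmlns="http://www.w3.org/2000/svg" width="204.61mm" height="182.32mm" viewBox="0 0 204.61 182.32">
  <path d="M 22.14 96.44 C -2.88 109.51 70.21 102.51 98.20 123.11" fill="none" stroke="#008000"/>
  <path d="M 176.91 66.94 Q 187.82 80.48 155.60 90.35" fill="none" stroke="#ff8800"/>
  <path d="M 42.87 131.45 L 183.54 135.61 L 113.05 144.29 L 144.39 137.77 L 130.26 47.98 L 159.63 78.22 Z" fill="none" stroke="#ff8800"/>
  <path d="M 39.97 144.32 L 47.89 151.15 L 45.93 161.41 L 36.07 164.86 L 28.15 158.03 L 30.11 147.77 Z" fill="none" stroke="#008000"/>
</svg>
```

viewBox `0 0 204.61 182.32` with mm width/height → 1 unit = 1 mm. Flip: y_m = 182.32 − y_svg.

**Shape 1** — `<path>` cubic bezier, stroke `#008000` → engrave (S365, F3701). Control points (SVG): P0=(22.14,96.44), P1=(-2.88,109.51), P2=(70.21,102.51), P3=(98.20,123.11); sampled at t=k/6. Machine vertices: (22.14,85.88) → (17.14,80.80) → (24.52,77.73) → (40.29,75.37) → (60.48,72.38) → (81.11,67.43) → (98.20,59.21). Open path.

**Shape 2** — `<path>` quadratic bezier, stroke `#ff8800` → score (S484, F2543). Control points (SVG): P0=(176.91,66.94), P1=(187.82,80.48), P2=(155.60,90.35); sampled at t=k/6. Machine vertices: (176.91,115.38) → (179.35,110.97) → (179.39,106.76) → (177.04,102.76) → (172.29,98.96) → (165.14,95.36) → (155.60,91.97). Open path.

**Shape 3** — `<path>` closed polygon, stroke `#ff8800` → score (S484, F2543). Machine vertices: (42.87,50.87) → (183.54,46.71) → (113.05,38.03) → (144.39,44.55) → (130.26,134.34) → (159.63,104.10) → (42.87,50.87). Closed: final G1 returns to the first vertex.

**Shape 4** — `<path>` regular polygon, stroke `#008000` → engrave (S365, F3701). Machine vertices: (39.97,38.00) → (47.89,31.17) → (45.93,20.91) → (36.07,17.46) → (28.15,24.29) → (30.11,34.55) → (39.97,38.00). Closed: final G1 returns to the first vertex.

(bCNC post)
(Date: synthetic)
G21
G90
G00 X22.14 Y85.88
M3 S365
G1 X17.14 Y80.80 F3701
G1 X24.52 Y77.73 F3701
G1 X40.29 Y75.37 F3701
G1 X60.48 Y72.38 F3701
G1 X81.11 Y67.43 F3701
G1 X98.20 Y59.21 F3701
G00 X176.91 Y115.38
M3 S484
G1 X179.35 Y110.97 F2543
G1 X179.39 Y106.76 F2543
G1 X177.04 Y102.76 F2543
G1 X172.29 Y98.96 F2543
G1 X165.14 Y95.36 F2543
G1 X155.60 Y91.97 F2543
G00 X42.87 Y50.87
M3 S484
G1 X183.54 Y46.71 F2543
G1 X113.05 Y38.03 F2543
G1 X144.39 Y44.55 F2543
G1 X130.26 Y134.34 F2543
G1 X159.63 Y104.10 F2543
G1 X42.87 Y50.87 F2543
G00 X39.97 Y38.00
M3 S365
G1 X47.89 Y31.17 F3701
G1 X45.93 Y20.91 F3701
G1 X36.07 Y17.46 F3701
G1 X28.15 Y24.29 F3701
G1 X30.11 Y34.55 F3701
G1 X39.97 Y38.00 F3701
M5
G00 X0.00 Y0.00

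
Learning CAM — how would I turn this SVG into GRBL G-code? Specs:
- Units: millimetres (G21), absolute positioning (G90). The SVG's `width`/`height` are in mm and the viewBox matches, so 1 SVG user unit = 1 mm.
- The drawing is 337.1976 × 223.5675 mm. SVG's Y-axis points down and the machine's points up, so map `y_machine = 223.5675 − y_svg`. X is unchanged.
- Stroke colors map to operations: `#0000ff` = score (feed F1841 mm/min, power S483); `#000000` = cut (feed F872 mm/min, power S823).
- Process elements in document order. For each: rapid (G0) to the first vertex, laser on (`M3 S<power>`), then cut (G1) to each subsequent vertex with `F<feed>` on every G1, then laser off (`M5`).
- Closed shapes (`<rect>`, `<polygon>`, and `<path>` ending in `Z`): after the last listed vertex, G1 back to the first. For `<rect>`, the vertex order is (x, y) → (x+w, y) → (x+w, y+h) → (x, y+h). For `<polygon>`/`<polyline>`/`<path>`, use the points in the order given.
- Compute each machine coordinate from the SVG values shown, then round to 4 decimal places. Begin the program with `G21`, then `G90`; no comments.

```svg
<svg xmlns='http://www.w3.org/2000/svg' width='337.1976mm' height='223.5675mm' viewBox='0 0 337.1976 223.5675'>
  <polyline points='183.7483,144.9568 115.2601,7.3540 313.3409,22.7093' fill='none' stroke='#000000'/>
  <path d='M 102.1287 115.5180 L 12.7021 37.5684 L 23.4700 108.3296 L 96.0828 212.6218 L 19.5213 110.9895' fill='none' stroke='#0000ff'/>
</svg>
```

G21
G90
G0 X183.7483 Y78.6107
M3 S823
G1 X115.2601 Y216.2135 F872
G1 X313.3409 Y200.8582 F872
M5
G0 X102.1287 Y108.0495
M3 S483
G1 X12.7021 Y185.9991 F1841
G1 X23.4700 Y115.2379 F1841
G1 X96.0828 Y10.9457 F1841
G1 X19.5213 Y112.5780 F1841
M5

viewBox `0 0 337.1976 223.5675` with mm width/height → 1 unit = 1 mm. Flip: y_m = 223.5675 − y_svg.

**Shape 1** — `<polyline>` open polyline, stroke `#000000` → cut (S823, F872). Machine vertices: (183.7483,78.6107) → (115.2601,216.2135) → (313.3409,200.8582). Open path.

**Shape 2** — `<path>` open polyline, stroke `#0000ff` → score (S483, F1841). Machine vertices: (102.1287,108.0495) → (12.7021,185.9991) → (23.4700,115.2379) → (96.0828,10.9457) → (19.5213,112.5780). Open path.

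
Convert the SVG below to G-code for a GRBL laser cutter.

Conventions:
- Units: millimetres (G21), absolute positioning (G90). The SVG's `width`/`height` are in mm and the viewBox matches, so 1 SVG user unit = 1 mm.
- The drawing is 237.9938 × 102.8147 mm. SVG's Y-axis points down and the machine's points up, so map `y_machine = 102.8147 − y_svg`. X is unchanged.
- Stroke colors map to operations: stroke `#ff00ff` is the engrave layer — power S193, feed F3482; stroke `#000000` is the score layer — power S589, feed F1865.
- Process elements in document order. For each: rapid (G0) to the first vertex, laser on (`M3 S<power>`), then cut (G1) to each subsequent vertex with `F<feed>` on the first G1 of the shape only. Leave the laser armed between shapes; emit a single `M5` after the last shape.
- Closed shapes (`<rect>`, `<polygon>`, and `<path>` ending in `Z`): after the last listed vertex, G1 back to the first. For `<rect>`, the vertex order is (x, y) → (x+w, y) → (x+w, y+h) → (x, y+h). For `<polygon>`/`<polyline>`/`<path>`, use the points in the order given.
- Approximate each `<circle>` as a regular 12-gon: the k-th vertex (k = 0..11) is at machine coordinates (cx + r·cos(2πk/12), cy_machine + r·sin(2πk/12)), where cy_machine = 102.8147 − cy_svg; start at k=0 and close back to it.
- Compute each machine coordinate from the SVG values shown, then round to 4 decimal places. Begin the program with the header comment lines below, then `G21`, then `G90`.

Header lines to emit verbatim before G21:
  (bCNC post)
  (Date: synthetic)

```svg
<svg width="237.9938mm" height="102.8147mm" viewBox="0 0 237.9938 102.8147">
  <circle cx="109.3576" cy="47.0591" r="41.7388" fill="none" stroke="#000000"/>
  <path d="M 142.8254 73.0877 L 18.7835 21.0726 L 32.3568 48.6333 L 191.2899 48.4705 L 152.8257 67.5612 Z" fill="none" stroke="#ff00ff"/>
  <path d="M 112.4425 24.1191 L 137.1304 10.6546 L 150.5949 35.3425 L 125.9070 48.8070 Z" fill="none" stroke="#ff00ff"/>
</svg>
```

(bCNC post)
(Date: synthetic)
G21
G90
G0 X151.0964 Y55.7556
M3 S589
G1 X145.5045 Y76.6250 F1865
G1 X130.2270 Y91.9025
G1 X109.3576 Y97.4944
G1 X88.4882 Y91.9025
G1 X73.2107 Y76.6250
G1 X67.6188 Y55.7556
G1 X73.2107 Y34.8862
G1 X88.4882 Y19.6087
G1 X109.3576 Y14.0168
G1 X130.2270 Y19.6087
G1 X145.5045 Y34.8862
G1 X151.0964 Y55.7556
G0 X142.8254 Y29.7270
M3 S193
G1 X18.7835 Y81.7421 F3482
G1 X32.3568 Y54.1814
G1 X191.2899 Y54.3442
G1 X152.8257 Y35.2535
G1 X142.8254 Y29.7270
G0 X112.4425 Y78.6956
M3 S193
G1 X137.1304 Y92.1601 F3482
G1 X150.5949 Y67.4722
G1 X125.9070 Y54.0077
G1 X112.4425 Y78.6956
M5

viewBox `0 0 237.9938 102.8147` with mm width/height → 1 unit = 1 mm. Flip: y_m = 102.8147 − y_svg.

**Shape 1** — `<circle>` circle, stroke `#000000` → score (S589, F1865). Machine vertices: (151.0964,55.7556) → (145.5045,76.6250) → (130.2270,91.9025) → (109.3576,97.4944) → (88.4882,91.9025) → (73.2107,76.6250) → (67.6188,55.7556) → (73.2107,34.8862) → (88.4882,19.6087) → (109.3576,14.0168) → (130.2270,19.6087) → (145.5045,34.8862) → (151.0964,55.7556). Closed: final G1 returns to the first vertex.

**Shape 2** — `<path>` closed polygon, stroke `#ff00ff` → engrave (S193, F3482). Machine vertices: (142.8254,29.7270) → (18.7835,81.7421) → (32.3568,54.1814) → (191.2899,54.3442) → (152.8257,35.2535) → (142.8254,29.7270). Closed: final G1 returns to the first vertex.

**Shape 3** — `<path>` regular polygon, stroke `#ff00ff` → engrave (S193, F3482). Machine vertices: (112.4425,78.6956) → (137.1304,92.1601) → (150.5949,67.4722) → (125.9070,54.0077) → (112.4425,78.6956). Closed: final G1 returns to the first vertex.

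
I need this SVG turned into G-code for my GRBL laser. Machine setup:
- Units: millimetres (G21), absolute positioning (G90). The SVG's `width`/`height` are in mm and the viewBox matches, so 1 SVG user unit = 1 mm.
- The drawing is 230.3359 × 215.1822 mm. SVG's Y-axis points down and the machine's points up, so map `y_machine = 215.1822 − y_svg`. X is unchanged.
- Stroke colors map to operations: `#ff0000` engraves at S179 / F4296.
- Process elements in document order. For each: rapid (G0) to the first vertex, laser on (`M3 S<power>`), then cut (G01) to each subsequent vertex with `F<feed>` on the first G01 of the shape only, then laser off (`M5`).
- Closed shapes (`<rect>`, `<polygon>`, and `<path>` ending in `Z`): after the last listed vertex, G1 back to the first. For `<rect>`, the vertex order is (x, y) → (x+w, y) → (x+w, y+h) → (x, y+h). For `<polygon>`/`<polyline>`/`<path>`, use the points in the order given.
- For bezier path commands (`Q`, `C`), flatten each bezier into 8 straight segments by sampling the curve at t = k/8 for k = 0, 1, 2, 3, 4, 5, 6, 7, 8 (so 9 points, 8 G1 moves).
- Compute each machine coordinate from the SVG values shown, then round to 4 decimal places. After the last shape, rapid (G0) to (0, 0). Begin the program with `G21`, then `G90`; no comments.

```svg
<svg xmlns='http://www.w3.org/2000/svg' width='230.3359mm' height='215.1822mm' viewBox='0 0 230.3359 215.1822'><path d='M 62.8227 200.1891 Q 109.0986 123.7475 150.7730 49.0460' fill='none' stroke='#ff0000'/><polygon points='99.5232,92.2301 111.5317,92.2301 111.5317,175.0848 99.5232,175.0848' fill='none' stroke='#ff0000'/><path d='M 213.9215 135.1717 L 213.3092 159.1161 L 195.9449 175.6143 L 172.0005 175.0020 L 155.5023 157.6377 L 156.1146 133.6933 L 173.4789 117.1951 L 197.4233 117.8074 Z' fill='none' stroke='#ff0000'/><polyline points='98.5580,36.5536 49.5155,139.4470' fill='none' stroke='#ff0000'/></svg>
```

Since the viewBox matches the mm dimensions, user units are millimetres directly. The only transform is the Y-flip y_m = 215.1822 − y_svg.

Shape 1 is a quadratic bezier drawn with `<path>`. Its stroke #ff0000 means engrave at S179, F4296. After flipping Y the toolpath is (62.8227,14.9931) → (74.3198,34.0763) → (85.6731,53.1051) → (96.8825,72.0796) → (107.9482,90.9997) → (118.8701,109.8654) → (129.6482,128.6767) → (140.2825,147.4336) → (150.7730,166.1362).

Shape 2 is a rectangle drawn with `<polygon>`. Its stroke #ff0000 means engrave at S179, F4296. After flipping Y the toolpath is (99.5232,122.9521) → (111.5317,122.9521) → (111.5317,40.0974) → (99.5232,40.0974) → (99.5232,122.9521), returning to the start.

Shape 3 is a regular polygon drawn with `<path>`. Its stroke #ff0000 means engrave at S179, F4296. After flipping Y the toolpath is (213.9215,80.0105) → (213.3092,56.0661) → (195.9449,39.5679) → (172.0005,40.1802) → (155.5023,57.5445) → (156.1146,81.4889) → (173.4789,97.9871) → (197.4233,97.3748) → (213.9215,80.0105), returning to the start.

Shape 4 is a line segment drawn with `<polyline>`. Its stroke #ff0000 means engrave at S179, F4296. After flipping Y the toolpath is (98.5580,178.6286) → (49.5155,75.7352).

G21
G90
G0 X62.8227 Y14.9931
M3 S179
G01 X74.3198 Y34.0763 F4296
G01 X85.6731 Y53.1051
G01 X96.8825 Y72.0796
G01 X107.9482 Y90.9997
G01 X118.8701 Y109.8654
G01 X129.6482 Y128.6767
G01 X140.2825 Y147.4336
G01 X150.7730 Y166.1362
M5
G0 X99.5232 Y122.9521
M3 S179
G01 X111.5317 Y122.9521 F4296
G01 X111.5317 Y40.0974
G01 X99.5232 Y40.0974
G01 X99.5232 Y122.9521
M5
G0 X213.9215 Y80.0105
M3 S179
G01 X213.3092 Y56.0661 F4296
G01 X195.9449 Y39.5679
G01 X172.0005 Y40.1802
G01 X155.5023 Y57.5445
G01 X156.1146 Y81.4889
G01 X173.4789 Y97.9871
G01 X197.4233 Y97.3748
G01 X213.9215 Y80.0105
M5
G0 X98.5580 Y178.6286
M3 S179
G01 X49.5155 Y75.7352 F4296
M5
G0 X0.0000 Y0.0000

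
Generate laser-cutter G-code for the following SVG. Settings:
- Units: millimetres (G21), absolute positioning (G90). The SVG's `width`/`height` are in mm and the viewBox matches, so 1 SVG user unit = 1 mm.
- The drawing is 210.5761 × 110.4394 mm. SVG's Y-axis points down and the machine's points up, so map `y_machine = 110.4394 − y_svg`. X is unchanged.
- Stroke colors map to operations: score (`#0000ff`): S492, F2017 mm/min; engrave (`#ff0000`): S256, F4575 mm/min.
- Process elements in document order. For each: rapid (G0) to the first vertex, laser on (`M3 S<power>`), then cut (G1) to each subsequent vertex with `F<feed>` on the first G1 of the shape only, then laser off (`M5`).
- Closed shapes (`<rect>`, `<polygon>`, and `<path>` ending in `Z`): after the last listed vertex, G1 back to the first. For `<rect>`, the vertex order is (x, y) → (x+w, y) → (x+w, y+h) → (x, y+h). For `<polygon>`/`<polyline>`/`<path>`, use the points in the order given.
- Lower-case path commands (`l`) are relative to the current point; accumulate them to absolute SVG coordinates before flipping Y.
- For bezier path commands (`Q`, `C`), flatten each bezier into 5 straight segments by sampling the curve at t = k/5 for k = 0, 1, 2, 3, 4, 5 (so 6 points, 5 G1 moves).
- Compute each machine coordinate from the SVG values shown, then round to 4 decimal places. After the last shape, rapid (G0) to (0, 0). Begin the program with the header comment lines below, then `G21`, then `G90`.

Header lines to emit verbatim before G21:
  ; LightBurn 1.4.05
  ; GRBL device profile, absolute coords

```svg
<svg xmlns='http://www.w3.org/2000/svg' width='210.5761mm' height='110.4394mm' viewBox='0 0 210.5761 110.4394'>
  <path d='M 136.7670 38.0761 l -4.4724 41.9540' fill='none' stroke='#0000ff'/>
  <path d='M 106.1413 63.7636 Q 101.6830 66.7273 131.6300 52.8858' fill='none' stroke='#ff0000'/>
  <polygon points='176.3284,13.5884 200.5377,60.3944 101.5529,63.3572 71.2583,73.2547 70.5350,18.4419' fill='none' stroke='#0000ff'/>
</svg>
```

; LightBurn 1.4.05
; GRBL device profile, absolute coords
G21
G90
G0 X136.7670 Y72.3633
M3 S492
G1 X132.2946 Y30.4093 F2017
M5
G0 X106.1413 Y46.6758
M3 S256
G1 X105.7342 Y46.1625 F4575
G1 X108.0795 Y46.9937
G1 X113.1772 Y49.1692
G1 X121.0274 Y52.6892
G1 X131.6300 Y57.5536
M5
G0 X176.3284 Y96.8510
M3 S492
G1 X200.5377 Y50.0450 F2017
G1 X101.5529 Y47.0822
G1 X71.2583 Y37.1847
G1 X70.5350 Y91.9975
G1 X176.3284 Y96.8510
M5
G0 X0.0000 Y0.0000

Since the viewBox matches the mm dimensions, user units are millimetres directly. The only transform is the Y-flip y_m = 110.4394 − y_svg.

Shape 1 is a line segment drawn with `<path>`. Its stroke #0000ff means score at S492, F2017. After flipping Y the toolpath is (136.7670,72.3633) → (132.2946,30.4093).

Shape 2 is a quadratic bezier drawn with `<path>`. Its stroke #ff0000 means engrave at S256, F4575. After flipping Y the toolpath is (106.1413,46.6758) → (105.7342,46.1625) → (108.0795,46.9937) → (113.1772,49.1692) → (121.0274,52.6892) → (131.6300,57.5536).

Shape 3 is a closed polygon drawn with `<polygon>`. Its stroke #0000ff means score at S492, F2017. After flipping Y the toolpath is (176.3284,96.8510) → (200.5377,50.0450) → (101.5529,47.0822) → (71.2583,37.1847) → (70.5350,91.9975) → (176.3284,96.8510), returning to the start.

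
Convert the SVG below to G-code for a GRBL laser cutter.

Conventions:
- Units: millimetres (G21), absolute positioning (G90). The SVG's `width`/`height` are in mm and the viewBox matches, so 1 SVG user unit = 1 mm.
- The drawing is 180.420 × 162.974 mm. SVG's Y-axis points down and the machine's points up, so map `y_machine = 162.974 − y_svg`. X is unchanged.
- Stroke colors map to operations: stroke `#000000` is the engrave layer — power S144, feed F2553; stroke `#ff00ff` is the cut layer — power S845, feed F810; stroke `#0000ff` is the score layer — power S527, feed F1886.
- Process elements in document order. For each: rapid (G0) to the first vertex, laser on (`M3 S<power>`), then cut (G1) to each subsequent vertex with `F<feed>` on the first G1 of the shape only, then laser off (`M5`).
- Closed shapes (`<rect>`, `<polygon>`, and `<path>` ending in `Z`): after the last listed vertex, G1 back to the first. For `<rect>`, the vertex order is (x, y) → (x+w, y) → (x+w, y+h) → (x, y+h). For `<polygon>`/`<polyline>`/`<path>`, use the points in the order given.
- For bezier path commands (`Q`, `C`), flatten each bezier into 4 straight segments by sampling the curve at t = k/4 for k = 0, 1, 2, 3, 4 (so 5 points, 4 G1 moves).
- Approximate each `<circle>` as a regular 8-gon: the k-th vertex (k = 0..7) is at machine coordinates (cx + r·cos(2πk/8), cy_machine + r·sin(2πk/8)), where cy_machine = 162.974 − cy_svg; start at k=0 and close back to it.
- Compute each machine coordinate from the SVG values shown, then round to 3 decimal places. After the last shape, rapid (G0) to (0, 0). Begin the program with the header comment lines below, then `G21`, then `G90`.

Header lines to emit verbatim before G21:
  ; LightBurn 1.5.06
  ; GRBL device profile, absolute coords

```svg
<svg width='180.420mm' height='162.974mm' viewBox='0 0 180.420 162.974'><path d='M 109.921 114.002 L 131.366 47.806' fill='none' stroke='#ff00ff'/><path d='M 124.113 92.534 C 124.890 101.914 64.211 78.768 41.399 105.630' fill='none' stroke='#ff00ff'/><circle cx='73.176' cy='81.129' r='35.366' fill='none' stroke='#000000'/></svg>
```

viewBox `0 0 180.420 162.974` with mm width/height → 1 unit = 1 mm. Flip: y_m = 162.974 − y_svg.

**Shape 1** — `<path>` line segment, stroke `#ff00ff` → cut (S845, F810). Machine vertices: (109.921,48.972) → (131.366,115.168). Open path.

**Shape 2** — `<path>` cubic bezier, stroke `#ff00ff` → cut (S845, F810). Control points (SVG): P0=(124.113,92.534), P1=(124.890,101.914), P2=(64.211,78.768), P3=(41.399,105.630); sampled at t=k/4. Machine vertices: (124.113,70.440) → (114.725,68.214) → (91.602,70.448) → (64.056,69.404) → (41.399,57.344). Open path.

**Shape 3** — `<circle>` circle, stroke `#000000` → engrave (S144, F2553). Machine vertices: (108.542,81.845) → (98.184,106.853) → (73.176,117.211) → (48.168,106.853) → (37.810,81.845) → (48.168,56.837) → (73.176,46.479) → (98.184,56.837) → (108.542,81.845). Closed: final G1 returns to the first vertex.

; LightBurn 1.5.06
; GRBL device profile, absolute coords
G21
G90
G0 X109.921 Y48.972
M3 S845
G1 X131.366 Y115.168 F810
M5
G0 X124.113 Y70.440
M3 S845
G1 X114.725 Y68.214 F810
G1 X91.602 Y70.448
G1 X64.056 Y69.404
G1 X41.399 Y57.344
M5
G0 X108.542 Y81.845
M3 S144
G1 X98.184 Y106.853 F2553
G1 X73.176 Y117.211
G1 X48.168 Y106.853
G1 X37.810 Y81.845
G1 X48.168 Y56.837
G1 X73.176 Y46.479
G1 X98.184 Y56.837
G1 X108.542 Y81.845
M5
G0 X0.000 Y0.000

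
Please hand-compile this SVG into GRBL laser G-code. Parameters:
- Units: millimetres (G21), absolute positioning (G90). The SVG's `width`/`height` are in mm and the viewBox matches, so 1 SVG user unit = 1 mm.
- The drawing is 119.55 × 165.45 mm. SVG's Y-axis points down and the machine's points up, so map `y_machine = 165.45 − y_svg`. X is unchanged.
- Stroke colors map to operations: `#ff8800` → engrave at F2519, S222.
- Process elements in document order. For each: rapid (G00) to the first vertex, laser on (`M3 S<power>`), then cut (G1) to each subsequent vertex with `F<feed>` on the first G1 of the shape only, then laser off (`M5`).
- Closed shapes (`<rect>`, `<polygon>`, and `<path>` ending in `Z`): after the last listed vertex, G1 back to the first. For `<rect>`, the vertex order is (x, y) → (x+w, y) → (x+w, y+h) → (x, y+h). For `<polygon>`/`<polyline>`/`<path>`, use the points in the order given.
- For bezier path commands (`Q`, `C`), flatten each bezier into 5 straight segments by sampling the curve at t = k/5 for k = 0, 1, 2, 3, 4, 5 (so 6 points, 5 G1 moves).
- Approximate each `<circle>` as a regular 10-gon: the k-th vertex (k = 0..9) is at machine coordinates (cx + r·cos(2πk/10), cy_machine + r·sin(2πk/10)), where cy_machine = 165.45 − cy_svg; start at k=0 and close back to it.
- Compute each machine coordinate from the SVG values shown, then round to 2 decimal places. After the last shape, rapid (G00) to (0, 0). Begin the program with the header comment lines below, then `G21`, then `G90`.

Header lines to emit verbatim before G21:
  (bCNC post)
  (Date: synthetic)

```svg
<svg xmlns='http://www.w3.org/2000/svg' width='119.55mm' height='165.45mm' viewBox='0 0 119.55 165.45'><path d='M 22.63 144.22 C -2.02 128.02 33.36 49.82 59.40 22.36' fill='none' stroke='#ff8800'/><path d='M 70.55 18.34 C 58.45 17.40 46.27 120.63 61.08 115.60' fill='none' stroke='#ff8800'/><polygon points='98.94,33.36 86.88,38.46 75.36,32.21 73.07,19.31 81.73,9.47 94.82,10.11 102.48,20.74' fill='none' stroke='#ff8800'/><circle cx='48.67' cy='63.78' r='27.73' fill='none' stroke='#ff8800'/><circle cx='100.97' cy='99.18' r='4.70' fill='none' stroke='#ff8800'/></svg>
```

(bCNC post)
(Date: synthetic)
G21
G90
G00 X22.63 Y21.23
M3 S222
G1 X14.49 Y37.49 F2519
G1 X17.42 Y63.21
G1 X28.11 Y93.00
G1 X43.21 Y121.43
G1 X59.40 Y143.09
M5
G00 X70.55 Y147.11
M3 S222
G1 X63.50 Y136.87 F2519
G1 X57.72 Y111.83
G1 X54.53 Y82.18
G1 X55.22 Y58.12
G1 X61.08 Y49.85
M5
G00 X98.94 Y132.09
M3 S222
G1 X86.88 Y126.99 F2519
G1 X75.36 Y133.24
G1 X73.07 Y146.14
G1 X81.73 Y155.98
G1 X94.82 Y155.34
G1 X102.48 Y144.71
G1 X98.94 Y132.09
M5
G00 X76.40 Y101.67
M3 S222
G1 X71.10 Y117.97 F2519
G1 X57.24 Y128.04
G1 X40.10 Y128.04
G1 X26.24 Y117.97
G1 X20.94 Y101.67
G1 X26.24 Y85.37
G1 X40.10 Y75.30
G1 X57.24 Y75.30
G1 X71.10 Y85.37
G1 X76.40 Y101.67
M5
G00 X105.67 Y66.27
M3 S222
G1 X104.77 Y69.03 F2519
G1 X102.42 Y70.74
G1 X99.52 Y70.74
G1 X97.17 Y69.03
G1 X96.27 Y66.27
G1 X97.17 Y63.51
G1 X99.52 Y61.80
G1 X102.42 Y61.80
G1 X104.77 Y63.51
G1 X105.67 Y66.27
M5
G00 X0.00 Y0.00

1 u = 1 mm; y_m = 165.45 − y.

[1] `<path>` cubic bezier, #ff8800→engrave S222 F2519: (22.63,21.23) → (14.49,37.49) → (17.42,63.21) → (28.11,93.00) → (43.21,121.43) → (59.40,143.09)

[2] `<path>` cubic bezier, #ff8800→engrave S222 F2519: (70.55,147.11) → (63.50,136.87) → (57.72,111.83) → (54.53,82.18) → (55.22,58.12) → (61.08,49.85)

[3] `<polygon>` regular polygon, #ff8800→engrave S222 F2519: (98.94,132.09) → (86.88,126.99) → (75.36,133.24) → (73.07,146.14) → (81.73,155.98) → (94.82,155.34) → (102.48,144.71) → (98.94,132.09) (closed)

[4] `<circle>` circle, #ff8800→engrave S222 F2519: (76.40,101.67) → (71.10,117.97) → (57.24,128.04) → (40.10,128.04) → (26.24,117.97) → (20.94,101.67) → (26.24,85.37) → (40.10,75.30) → (57.24,75.30) → (71.10,85.37) → (76.40,101.67) (closed)

[5] `<circle>` circle, #ff8800→engrave S222 F2519: (105.67,66.27) → (104.77,69.03) → (102.42,70.74) → (99.52,70.74) → (97.17,69.03) → (96.27,66.27) → (97.17,63.51) → (99.52,61.80) → (102.42,61.80) → (104.77,63.51) → (105.67,66.27) (closed)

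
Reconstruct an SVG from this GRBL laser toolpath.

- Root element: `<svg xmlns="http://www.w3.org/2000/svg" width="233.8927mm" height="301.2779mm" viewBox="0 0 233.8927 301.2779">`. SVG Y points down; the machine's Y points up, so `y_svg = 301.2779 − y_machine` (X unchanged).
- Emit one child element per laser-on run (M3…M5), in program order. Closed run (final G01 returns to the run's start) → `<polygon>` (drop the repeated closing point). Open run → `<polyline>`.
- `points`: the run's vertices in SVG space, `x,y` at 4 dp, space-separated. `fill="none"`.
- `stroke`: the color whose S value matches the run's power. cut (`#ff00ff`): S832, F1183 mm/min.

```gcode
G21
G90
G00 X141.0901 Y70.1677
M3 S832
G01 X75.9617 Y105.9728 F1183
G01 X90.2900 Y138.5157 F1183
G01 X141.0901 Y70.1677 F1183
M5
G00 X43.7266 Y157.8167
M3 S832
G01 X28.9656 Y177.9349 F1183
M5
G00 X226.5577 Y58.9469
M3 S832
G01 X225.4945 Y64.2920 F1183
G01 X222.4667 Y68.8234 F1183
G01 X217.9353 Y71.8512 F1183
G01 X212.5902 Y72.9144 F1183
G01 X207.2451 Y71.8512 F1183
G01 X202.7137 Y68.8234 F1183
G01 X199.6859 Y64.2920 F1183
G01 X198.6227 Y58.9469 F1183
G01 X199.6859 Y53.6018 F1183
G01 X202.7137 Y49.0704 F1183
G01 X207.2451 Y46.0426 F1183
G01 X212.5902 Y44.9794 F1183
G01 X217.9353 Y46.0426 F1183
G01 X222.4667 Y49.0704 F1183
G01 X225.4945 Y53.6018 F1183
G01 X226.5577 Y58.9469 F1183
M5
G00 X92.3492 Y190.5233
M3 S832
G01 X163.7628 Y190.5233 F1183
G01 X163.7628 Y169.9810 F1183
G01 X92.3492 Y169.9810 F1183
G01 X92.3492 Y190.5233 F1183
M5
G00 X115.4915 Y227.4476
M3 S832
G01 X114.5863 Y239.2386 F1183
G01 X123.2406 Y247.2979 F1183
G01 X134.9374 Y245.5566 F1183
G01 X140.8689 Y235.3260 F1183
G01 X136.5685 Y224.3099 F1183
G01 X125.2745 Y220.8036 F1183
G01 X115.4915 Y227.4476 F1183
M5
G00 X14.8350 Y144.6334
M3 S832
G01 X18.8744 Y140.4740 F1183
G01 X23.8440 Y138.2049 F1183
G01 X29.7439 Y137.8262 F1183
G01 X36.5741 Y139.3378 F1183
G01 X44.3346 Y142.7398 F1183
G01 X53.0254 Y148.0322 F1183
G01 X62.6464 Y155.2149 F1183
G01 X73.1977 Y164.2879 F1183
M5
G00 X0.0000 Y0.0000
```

y_svg = 301.2779 − y_m. Every run uses S832, so all elements get stroke `#ff00ff` (cut).

[1] closed run; points: 141.0901,231.1102 75.9617,195.3051 90.2900,162.7622

[2] open run; points: 43.7266,143.4612 28.9656,123.3430

[3] closed run; points: 226.5577,242.3310 225.4945,236.9859 222.4667,232.4545 217.9353,229.4267 212.5902,228.3635 207.2451,229.4267 202.7137,232.4545 199.6859,236.9859 198.6227,242.3310 199.6859,247.6761 202.7137,252.2075 207.2451,255.2353 212.5902,256.2985 217.9353,255.2353 222.4667,252.2075 225.4945,247.6761

[4] closed run; points: 92.3492,110.7546 163.7628,110.7546 163.7628,131.2969 92.3492,131.2969

[5] closed run; points: 115.4915,73.8303 114.5863,62.0393 123.2406,53.9800 134.9374,55.7213 140.8689,65.9519 136.5685,76.9680 125.2745,80.4743

[6] open run; points: 14.8350,156.6445 18.8744,160.8039 23.8440,163.0730 29.7439,163.4517 36.5741,161.9401 44.3346,158.5381 53.0254,153.2457 62.6464,146.0630 73.1977,136.9900

<svg xmlns="http://www.w3.org/2000/svg" width="233.8927mm" height="301.2779mm" viewBox="0 0 233.8927 301.2779">
  <polygon points="141.0901,231.1102 75.9617,195.3051 90.2900,162.7622" fill="none" stroke="#ff00ff"/>
  <polyline points="43.7266,143.4612 28.9656,123.3430" fill="none" stroke="#ff00ff"/>
  <polygon points="226.5577,242.3310 225.4945,236.9859 222.4667,232.4545 217.9353,229.4267 212.5902,228.3635 207.2451,229.4267 202.7137,232.4545 199.6859,236.9859 198.6227,242.3310 199.6859,247.6761 202.7137,252.2075 207.2451,255.2353 212.5902,256.2985 217.9353,255.2353 222.4667,252.2075 225.4945,247.6761" fill="none" stroke="#ff00ff"/>
  <polygon points="92.3492,110.7546 163.7628,110.7546 163.7628,131.2969 92.3492,131.2969" fill="none" stroke="#ff00ff"/>
  <polygon points="115.4915,73.8303 114.5863,62.0393 123.2406,53.9800 134.9374,55.7213 140.8689,65.9519 136.5685,76.9680 125.2745,80.4743" fill="none" stroke="#ff00ff"/>
  <polyline points="14.8350,156.6445 18.8744,160.8039 23.8440,163.0730 29.7439,163.4517 36.5741,161.9401 44.3346,158.5381 53.0254,153.2457 62.6464,146.0630 73.1977,136.9900" fill="none" stroke="#ff00ff"/>
</svg>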